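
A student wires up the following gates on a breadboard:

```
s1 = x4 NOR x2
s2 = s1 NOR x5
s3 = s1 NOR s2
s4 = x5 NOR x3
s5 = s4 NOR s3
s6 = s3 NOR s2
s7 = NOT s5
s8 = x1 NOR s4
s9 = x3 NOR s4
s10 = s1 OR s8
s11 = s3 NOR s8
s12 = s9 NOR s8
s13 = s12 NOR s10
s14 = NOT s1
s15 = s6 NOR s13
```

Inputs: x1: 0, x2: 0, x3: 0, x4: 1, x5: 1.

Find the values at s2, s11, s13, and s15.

s1 = x4 NOR x2 = 1 NOR 0 = 0
s2 = s1 NOR x5 = 0 NOR 1 = 0
s3 = s1 NOR s2 = 0 NOR 0 = 1
s4 = x5 NOR x3 = 1 NOR 0 = 0
s6 = s3 NOR s2 = 1 NOR 0 = 0
s8 = x1 NOR s4 = 0 NOR 0 = 1
s9 = x3 NOR s4 = 0 NOR 0 = 1
s10 = s1 OR s8 = 0 OR 1 = 1
s11 = s3 NOR s8 = 1 NOR 1 = 0
s12 = s9 NOR s8 = 1 NOR 1 = 0
s13 = s12 NOR s10 = 0 NOR 1 = 0
s15 = s6 NOR s13 = 0 NOR 0 = 1

s2 = 0  s11 = 0  s13 = 0  s15 = 1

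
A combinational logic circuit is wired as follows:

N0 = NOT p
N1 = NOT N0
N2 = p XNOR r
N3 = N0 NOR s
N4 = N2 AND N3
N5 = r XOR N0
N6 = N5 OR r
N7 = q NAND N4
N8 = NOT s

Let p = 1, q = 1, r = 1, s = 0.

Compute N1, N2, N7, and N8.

N0 = NOT p = NOT 1 = 0
N1 = NOT N0 = NOT 0 = 1
N2 = p XNOR r = 1 XNOR 1 = 1
N3 = N0 NOR s = 0 NOR 0 = 1
N4 = N2 AND N3 = 1 AND 1 = 1
N7 = q NAND N4 = 1 NAND 1 = 0
N8 = NOT s = NOT 0 = 1

N1 = 1  N2 = 1  N7 = 0  N8 = 1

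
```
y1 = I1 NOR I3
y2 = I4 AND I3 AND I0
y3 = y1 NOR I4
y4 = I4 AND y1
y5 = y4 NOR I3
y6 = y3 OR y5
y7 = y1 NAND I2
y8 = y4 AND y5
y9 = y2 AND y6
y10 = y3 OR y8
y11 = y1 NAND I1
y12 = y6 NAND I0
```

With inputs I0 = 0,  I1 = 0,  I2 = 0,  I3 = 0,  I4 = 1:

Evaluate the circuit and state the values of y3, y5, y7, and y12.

y1 = I1 NOR I3 = 0 NOR 0 = 1
y3 = y1 NOR I4 = 1 NOR 1 = 0
y4 = I4 AND y1 = 1 AND 1 = 1
y5 = y4 NOR I3 = 1 NOR 0 = 0
y6 = y3 OR y5 = 0 OR 0 = 0
y7 = y1 NAND I2 = 1 NAND 0 = 1
y12 = y6 NAND I0 = 0 NAND 0 = 1

y3 = 0  y5 = 0  y7 = 1  y12 = 1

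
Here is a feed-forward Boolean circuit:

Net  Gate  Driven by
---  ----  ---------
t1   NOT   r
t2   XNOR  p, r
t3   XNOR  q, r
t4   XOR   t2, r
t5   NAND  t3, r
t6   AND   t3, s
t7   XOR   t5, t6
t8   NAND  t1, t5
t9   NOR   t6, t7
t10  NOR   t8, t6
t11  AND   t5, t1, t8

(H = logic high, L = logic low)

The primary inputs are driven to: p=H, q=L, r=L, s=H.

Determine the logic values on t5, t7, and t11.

t5 = H, t7 = L, t11 = L

t1 = NOT r = NOT L = H
t3 = q XNOR r = L XNOR L = H
t5 = t3 NAND r = H NAND L = H
t6 = t3 AND s = H AND H = H
t7 = t5 XOR t6 = H XOR H = L
t8 = t1 NAND t5 = H NAND H = L
t11 = t5 AND t1 AND t8 = H AND H AND L = L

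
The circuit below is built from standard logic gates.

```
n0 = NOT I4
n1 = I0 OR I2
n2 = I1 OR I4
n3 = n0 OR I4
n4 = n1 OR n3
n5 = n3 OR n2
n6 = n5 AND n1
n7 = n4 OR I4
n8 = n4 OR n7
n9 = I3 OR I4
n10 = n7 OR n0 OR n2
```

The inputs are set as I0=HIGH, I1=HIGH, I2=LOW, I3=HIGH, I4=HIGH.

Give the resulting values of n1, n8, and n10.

n1 = HIGH, n8 = HIGH, n10 = HIGH

n0 = NOT I4 = NOT HIGH = LOW
n1 = I0 OR I2 = HIGH OR LOW = HIGH
n2 = I1 OR I4 = HIGH OR HIGH = HIGH
n3 = n0 OR I4 = LOW OR HIGH = HIGH
n4 = n1 OR n3 = HIGH OR HIGH = HIGH
n7 = n4 OR I4 = HIGH OR HIGH = HIGH
n8 = n4 OR n7 = HIGH OR HIGH = HIGH
n10 = n7 OR n0 OR n2 = HIGH OR LOW OR HIGH = HIGH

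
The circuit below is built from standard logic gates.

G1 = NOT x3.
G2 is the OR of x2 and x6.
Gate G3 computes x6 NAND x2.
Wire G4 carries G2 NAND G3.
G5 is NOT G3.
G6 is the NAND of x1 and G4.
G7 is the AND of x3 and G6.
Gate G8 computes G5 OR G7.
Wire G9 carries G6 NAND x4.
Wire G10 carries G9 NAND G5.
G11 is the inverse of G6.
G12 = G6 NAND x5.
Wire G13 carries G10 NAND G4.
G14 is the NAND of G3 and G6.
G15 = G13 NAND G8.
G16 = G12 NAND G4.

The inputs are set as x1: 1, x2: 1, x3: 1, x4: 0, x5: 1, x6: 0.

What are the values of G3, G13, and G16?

G2 = x2 OR x6 = 1 OR 0 = 1
G3 = x6 NAND x2 = 0 NAND 1 = 1
G4 = G2 NAND G3 = 1 NAND 1 = 0
G5 = NOT G3 = NOT 1 = 0
G6 = x1 NAND G4 = 1 NAND 0 = 1
G9 = G6 NAND x4 = 1 NAND 0 = 1
G10 = G9 NAND G5 = 1 NAND 0 = 1
G12 = G6 NAND x5 = 1 NAND 1 = 0
G13 = G10 NAND G4 = 1 NAND 0 = 1
G16 = G12 NAND G4 = 0 NAND 0 = 1

G3 = 1, G13 = 1, G16 = 1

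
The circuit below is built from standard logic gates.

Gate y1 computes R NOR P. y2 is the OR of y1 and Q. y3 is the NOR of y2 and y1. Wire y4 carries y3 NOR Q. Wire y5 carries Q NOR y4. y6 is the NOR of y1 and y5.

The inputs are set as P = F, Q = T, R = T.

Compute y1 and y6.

y1 = R NOR P = T NOR F = F
y2 = y1 OR Q = F OR T = T
y3 = y2 NOR y1 = T NOR F = F
y4 = y3 NOR Q = F NOR T = F
y5 = Q NOR y4 = T NOR F = F
y6 = y1 NOR y5 = F NOR F = T

y1 = F; y6 = T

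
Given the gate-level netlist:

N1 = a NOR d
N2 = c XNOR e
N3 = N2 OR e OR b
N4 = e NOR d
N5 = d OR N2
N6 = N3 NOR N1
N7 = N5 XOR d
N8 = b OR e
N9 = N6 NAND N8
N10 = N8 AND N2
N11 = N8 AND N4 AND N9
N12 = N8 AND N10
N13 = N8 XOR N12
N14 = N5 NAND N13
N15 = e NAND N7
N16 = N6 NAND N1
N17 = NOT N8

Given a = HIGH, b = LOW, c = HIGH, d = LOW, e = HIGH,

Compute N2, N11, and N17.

N1 = a NOR d = HIGH NOR LOW = LOW
N2 = c XNOR e = HIGH XNOR HIGH = HIGH
N3 = N2 OR e OR b = HIGH OR HIGH OR LOW = HIGH
N4 = e NOR d = HIGH NOR LOW = LOW
N6 = N3 NOR N1 = HIGH NOR LOW = LOW
N8 = b OR e = LOW OR HIGH = HIGH
N9 = N6 NAND N8 = LOW NAND HIGH = HIGH
N11 = N8 AND N4 AND N9 = HIGH AND LOW AND HIGH = LOW
N17 = NOT N8 = NOT HIGH = LOW

N2 = HIGH, N11 = LOW, N17 = LOW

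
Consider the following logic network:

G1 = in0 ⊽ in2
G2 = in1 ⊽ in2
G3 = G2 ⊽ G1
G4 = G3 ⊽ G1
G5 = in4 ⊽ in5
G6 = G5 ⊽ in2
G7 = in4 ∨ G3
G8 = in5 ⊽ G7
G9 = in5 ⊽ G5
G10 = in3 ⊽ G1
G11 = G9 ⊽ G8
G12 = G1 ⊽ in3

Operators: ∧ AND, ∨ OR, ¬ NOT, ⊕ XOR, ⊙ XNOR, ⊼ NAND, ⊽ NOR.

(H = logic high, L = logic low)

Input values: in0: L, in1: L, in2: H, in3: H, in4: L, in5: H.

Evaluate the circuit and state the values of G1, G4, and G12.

G1 = L  G4 = L  G12 = L

G1 = in0 NOR in2 = L NOR H = L
G2 = in1 NOR in2 = L NOR H = L
G3 = G2 NOR G1 = L NOR L = H
G4 = G3 NOR G1 = H NOR L = L
G12 = G1 NOR in3 = L NOR H = L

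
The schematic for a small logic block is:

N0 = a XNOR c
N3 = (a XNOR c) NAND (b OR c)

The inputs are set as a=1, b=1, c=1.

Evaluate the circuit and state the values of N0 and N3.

N0 = 1  N3 = 0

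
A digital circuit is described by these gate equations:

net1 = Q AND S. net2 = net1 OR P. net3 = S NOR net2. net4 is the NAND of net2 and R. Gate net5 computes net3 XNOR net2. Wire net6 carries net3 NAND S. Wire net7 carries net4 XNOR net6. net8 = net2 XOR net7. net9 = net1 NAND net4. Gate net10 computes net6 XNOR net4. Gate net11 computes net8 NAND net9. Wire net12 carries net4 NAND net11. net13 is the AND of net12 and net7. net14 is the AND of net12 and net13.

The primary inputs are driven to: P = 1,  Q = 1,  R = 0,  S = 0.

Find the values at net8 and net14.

net8 = 0, net14 = 0

net1 = Q AND S = 1 AND 0 = 0
net2 = net1 OR P = 0 OR 1 = 1
net3 = S NOR net2 = 0 NOR 1 = 0
net4 = net2 NAND R = 1 NAND 0 = 1
net6 = net3 NAND S = 0 NAND 0 = 1
net7 = net4 XNOR net6 = 1 XNOR 1 = 1
net8 = net2 XOR net7 = 1 XOR 1 = 0
net9 = net1 NAND net4 = 0 NAND 1 = 1
net11 = net8 NAND net9 = 0 NAND 1 = 1
net12 = net4 NAND net11 = 1 NAND 1 = 0
net13 = net12 AND net7 = 0 AND 1 = 0
net14 = net12 AND net13 = 0 AND 0 = 0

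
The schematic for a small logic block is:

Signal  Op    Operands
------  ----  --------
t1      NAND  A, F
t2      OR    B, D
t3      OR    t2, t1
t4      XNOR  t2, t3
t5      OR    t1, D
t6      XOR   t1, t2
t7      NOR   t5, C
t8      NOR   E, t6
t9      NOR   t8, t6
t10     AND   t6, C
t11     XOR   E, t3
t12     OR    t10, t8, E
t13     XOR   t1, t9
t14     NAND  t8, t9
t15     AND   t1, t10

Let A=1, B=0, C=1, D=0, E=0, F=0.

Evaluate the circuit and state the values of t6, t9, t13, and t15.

t6 = 1, t9 = 0, t13 = 1, t15 = 1

t1 = A NAND F = 1 NAND 0 = 1
t2 = B OR D = 0 OR 0 = 0
t6 = t1 XOR t2 = 1 XOR 0 = 1
t8 = E NOR t6 = 0 NOR 1 = 0
t9 = t8 NOR t6 = 0 NOR 1 = 0
t10 = t6 AND C = 1 AND 1 = 1
t13 = t1 XOR t9 = 1 XOR 0 = 1
t15 = t1 AND t10 = 1 AND 1 = 1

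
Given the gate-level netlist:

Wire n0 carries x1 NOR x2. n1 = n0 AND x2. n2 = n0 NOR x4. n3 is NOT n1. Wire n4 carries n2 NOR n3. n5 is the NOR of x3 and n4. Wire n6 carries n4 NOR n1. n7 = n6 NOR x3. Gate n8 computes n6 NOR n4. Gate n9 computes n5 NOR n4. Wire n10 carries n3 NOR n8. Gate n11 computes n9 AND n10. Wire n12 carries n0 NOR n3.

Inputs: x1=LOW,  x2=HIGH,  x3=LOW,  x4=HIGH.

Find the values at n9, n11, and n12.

n0 = x1 NOR x2 = LOW NOR HIGH = LOW
n1 = n0 AND x2 = LOW AND HIGH = LOW
n2 = n0 NOR x4 = LOW NOR HIGH = LOW
n3 = NOT n1 = NOT LOW = HIGH
n4 = n2 NOR n3 = LOW NOR HIGH = LOW
n5 = x3 NOR n4 = LOW NOR LOW = HIGH
n6 = n4 NOR n1 = LOW NOR LOW = HIGH
n8 = n6 NOR n4 = HIGH NOR LOW = LOW
n9 = n5 NOR n4 = HIGH NOR LOW = LOW
n10 = n3 NOR n8 = HIGH NOR LOW = LOW
n11 = n9 AND n10 = LOW AND LOW = LOW
n12 = n0 NOR n3 = LOW NOR HIGH = LOW

n9 = LOW; n11 = LOW; n12 = LOW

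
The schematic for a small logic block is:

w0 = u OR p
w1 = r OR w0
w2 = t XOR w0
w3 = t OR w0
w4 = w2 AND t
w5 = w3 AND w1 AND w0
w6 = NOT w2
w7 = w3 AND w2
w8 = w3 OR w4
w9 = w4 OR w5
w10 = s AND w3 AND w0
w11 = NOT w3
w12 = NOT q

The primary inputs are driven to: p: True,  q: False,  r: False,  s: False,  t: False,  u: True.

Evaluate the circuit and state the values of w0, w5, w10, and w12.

w0 = True; w5 = True; w10 = False; w12 = True

w0 = u OR p = True OR True = True
w1 = r OR w0 = False OR True = True
w3 = t OR w0 = False OR True = True
w5 = w3 AND w1 AND w0 = True AND True AND True = True
w10 = s AND w3 AND w0 = False AND True AND True = False
w12 = NOT q = NOT False = True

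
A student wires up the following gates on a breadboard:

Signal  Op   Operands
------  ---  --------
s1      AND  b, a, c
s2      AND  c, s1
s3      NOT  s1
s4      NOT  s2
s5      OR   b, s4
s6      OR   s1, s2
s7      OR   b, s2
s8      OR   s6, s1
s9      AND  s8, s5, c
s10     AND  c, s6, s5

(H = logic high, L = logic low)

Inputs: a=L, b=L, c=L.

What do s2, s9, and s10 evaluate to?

s2 = L  s9 = L  s10 = L

s1 = b AND a AND c = L AND L AND L = L
s2 = c AND s1 = L AND L = L
s4 = NOT s2 = NOT L = H
s5 = b OR s4 = L OR H = H
s6 = s1 OR s2 = L OR L = L
s8 = s6 OR s1 = L OR L = L
s9 = s8 AND s5 AND c = L AND H AND L = L
s10 = c AND s6 AND s5 = L AND L AND H = L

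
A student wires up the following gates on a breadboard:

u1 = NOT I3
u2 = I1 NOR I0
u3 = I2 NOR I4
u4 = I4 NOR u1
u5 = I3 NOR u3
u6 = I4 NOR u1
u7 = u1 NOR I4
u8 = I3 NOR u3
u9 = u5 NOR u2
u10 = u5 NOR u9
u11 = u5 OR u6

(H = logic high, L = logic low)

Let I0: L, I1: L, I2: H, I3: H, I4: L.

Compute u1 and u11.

u1 = L; u11 = H

u1 = NOT I3 = NOT H = L
u3 = I2 NOR I4 = H NOR L = L
u5 = I3 NOR u3 = H NOR L = L
u6 = I4 NOR u1 = L NOR L = H
u11 = u5 OR u6 = L OR H = H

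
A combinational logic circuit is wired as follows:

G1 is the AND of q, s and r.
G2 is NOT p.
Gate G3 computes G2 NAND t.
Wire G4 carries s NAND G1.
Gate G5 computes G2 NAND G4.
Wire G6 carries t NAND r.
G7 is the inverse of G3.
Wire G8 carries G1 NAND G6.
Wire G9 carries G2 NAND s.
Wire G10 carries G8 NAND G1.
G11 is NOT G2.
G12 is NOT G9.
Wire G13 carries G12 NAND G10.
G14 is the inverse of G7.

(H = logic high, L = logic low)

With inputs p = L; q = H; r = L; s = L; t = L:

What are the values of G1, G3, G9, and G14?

G1 = L  G3 = H  G9 = H  G14 = H

G1 = q AND s AND r = H AND L AND L = L
G2 = NOT p = NOT L = H
G3 = G2 NAND t = H NAND L = H
G7 = NOT G3 = NOT H = L
G9 = G2 NAND s = H NAND L = H
G14 = NOT G7 = NOT L = H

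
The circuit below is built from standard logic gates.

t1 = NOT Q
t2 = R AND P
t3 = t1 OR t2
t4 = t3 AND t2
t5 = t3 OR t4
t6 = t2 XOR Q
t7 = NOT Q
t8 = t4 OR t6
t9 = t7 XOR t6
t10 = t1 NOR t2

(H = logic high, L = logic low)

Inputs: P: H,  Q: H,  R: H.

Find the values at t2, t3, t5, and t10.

t2 = H, t3 = H, t5 = H, t10 = L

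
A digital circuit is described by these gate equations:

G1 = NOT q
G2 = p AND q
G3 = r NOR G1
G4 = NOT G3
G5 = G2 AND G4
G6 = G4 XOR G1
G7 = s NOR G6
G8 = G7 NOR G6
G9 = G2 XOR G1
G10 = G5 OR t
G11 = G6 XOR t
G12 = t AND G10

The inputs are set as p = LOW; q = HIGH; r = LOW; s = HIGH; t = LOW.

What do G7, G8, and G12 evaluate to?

G7 = LOW  G8 = HIGH  G12 = LOW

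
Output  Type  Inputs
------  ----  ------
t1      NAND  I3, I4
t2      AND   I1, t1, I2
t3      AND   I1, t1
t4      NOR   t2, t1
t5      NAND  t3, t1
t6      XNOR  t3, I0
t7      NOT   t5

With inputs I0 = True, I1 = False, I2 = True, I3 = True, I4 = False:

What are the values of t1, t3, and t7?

t1 = I3 NAND I4 = True NAND False = True
t3 = I1 AND t1 = False AND True = False
t5 = t3 NAND t1 = False NAND True = True
t7 = NOT t5 = NOT True = False

t1 = True, t3 = False, t7 = False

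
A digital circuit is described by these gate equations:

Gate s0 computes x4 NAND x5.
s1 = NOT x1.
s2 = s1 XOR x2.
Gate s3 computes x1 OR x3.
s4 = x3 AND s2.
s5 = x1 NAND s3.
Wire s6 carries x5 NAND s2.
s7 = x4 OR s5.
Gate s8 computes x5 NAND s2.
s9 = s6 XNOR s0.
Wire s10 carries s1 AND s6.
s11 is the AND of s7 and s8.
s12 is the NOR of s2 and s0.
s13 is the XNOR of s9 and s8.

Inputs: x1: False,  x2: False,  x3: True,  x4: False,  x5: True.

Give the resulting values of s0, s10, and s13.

s0 = True  s10 = False  s13 = True

s0 = x4 NAND x5 = False NAND True = True
s1 = NOT x1 = NOT False = True
s2 = s1 XOR x2 = True XOR False = True
s6 = x5 NAND s2 = True NAND True = False
s8 = x5 NAND s2 = True NAND True = False
s9 = s6 XNOR s0 = False XNOR True = False
s10 = s1 AND s6 = True AND False = False
s13 = s9 XNOR s8 = False XNOR False = True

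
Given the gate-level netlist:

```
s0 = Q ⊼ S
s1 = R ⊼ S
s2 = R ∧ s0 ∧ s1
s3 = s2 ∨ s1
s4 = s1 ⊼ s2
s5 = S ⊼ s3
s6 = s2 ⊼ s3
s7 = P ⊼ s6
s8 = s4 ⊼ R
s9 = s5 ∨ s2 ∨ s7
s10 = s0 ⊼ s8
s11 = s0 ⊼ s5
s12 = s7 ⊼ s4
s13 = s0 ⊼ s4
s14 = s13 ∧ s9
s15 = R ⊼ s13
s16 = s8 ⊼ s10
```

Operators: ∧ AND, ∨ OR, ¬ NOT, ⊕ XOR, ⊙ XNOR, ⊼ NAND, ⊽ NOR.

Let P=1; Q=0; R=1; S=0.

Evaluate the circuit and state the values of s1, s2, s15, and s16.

s0 = Q NAND S = 0 NAND 0 = 1
s1 = R NAND S = 1 NAND 0 = 1
s2 = R AND s0 AND s1 = 1 AND 1 AND 1 = 1
s4 = s1 NAND s2 = 1 NAND 1 = 0
s8 = s4 NAND R = 0 NAND 1 = 1
s10 = s0 NAND s8 = 1 NAND 1 = 0
s13 = s0 NAND s4 = 1 NAND 0 = 1
s15 = R NAND s13 = 1 NAND 1 = 0
s16 = s8 NAND s10 = 1 NAND 0 = 1

s1 = 1, s2 = 1, s15 = 0, s16 = 1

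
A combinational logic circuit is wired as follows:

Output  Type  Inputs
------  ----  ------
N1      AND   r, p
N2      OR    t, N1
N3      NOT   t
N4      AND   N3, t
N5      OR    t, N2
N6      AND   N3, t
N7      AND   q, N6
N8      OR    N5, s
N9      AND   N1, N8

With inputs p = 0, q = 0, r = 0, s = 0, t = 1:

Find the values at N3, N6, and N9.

N1 = r AND p = 0 AND 0 = 0
N2 = t OR N1 = 1 OR 0 = 1
N3 = NOT t = NOT 1 = 0
N5 = t OR N2 = 1 OR 1 = 1
N6 = N3 AND t = 0 AND 1 = 0
N8 = N5 OR s = 1 OR 0 = 1
N9 = N1 AND N8 = 0 AND 1 = 0

N3 = 0, N6 = 0, N9 = 0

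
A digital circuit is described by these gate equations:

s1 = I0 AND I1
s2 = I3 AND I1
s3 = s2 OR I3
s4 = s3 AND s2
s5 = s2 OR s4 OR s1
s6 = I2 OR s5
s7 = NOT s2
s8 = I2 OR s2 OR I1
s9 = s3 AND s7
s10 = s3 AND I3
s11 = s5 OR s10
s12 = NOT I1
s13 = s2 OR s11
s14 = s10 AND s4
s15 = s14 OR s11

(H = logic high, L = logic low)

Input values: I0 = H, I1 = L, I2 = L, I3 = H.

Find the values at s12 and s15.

s1 = I0 AND I1 = H AND L = L
s2 = I3 AND I1 = H AND L = L
s3 = s2 OR I3 = L OR H = H
s4 = s3 AND s2 = H AND L = L
s5 = s2 OR s4 OR s1 = L OR L OR L = L
s10 = s3 AND I3 = H AND H = H
s11 = s5 OR s10 = L OR H = H
s12 = NOT I1 = NOT L = H
s14 = s10 AND s4 = H AND L = L
s15 = s14 OR s11 = L OR H = H

s12 = H  s15 = H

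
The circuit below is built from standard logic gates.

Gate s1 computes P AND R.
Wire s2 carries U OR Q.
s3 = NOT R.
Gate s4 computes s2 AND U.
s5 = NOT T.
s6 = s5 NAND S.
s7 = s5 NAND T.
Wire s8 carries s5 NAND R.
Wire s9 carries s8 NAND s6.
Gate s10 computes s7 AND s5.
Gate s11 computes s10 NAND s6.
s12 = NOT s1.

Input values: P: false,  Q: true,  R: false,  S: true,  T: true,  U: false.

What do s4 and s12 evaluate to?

s4 = false  s12 = true

s1 = P AND R = false AND false = false
s2 = U OR Q = false OR true = true
s4 = s2 AND U = true AND false = false
s12 = NOT s1 = NOT false = true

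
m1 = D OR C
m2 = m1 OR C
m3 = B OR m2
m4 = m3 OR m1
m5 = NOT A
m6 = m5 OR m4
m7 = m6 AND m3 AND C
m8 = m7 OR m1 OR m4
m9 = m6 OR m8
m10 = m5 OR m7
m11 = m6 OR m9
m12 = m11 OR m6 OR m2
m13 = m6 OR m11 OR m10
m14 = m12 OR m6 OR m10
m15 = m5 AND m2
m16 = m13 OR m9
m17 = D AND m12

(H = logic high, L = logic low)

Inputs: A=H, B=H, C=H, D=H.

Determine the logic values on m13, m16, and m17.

m13 = H, m16 = H, m17 = H

m1 = D OR C = H OR H = H
m2 = m1 OR C = H OR H = H
m3 = B OR m2 = H OR H = H
m4 = m3 OR m1 = H OR H = H
m5 = NOT A = NOT H = L
m6 = m5 OR m4 = L OR H = H
m7 = m6 AND m3 AND C = H AND H AND H = H
m8 = m7 OR m1 OR m4 = H OR H OR H = H
m9 = m6 OR m8 = H OR H = H
m10 = m5 OR m7 = L OR H = H
m11 = m6 OR m9 = H OR H = H
m12 = m11 OR m6 OR m2 = H OR H OR H = H
m13 = m6 OR m11 OR m10 = H OR H OR H = H
m16 = m13 OR m9 = H OR H = H
m17 = D AND m12 = H AND H = H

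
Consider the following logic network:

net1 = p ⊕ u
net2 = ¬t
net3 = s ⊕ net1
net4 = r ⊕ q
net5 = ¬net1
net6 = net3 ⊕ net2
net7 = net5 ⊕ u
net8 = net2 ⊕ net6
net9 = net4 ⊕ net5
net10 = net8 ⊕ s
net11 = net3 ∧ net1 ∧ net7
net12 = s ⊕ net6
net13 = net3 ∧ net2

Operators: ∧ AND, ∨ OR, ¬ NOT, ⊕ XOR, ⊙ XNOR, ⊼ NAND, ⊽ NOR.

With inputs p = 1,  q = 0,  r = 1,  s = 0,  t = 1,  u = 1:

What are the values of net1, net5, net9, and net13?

net1 = p XOR u = 1 XOR 1 = 0
net2 = NOT t = NOT 1 = 0
net3 = s XOR net1 = 0 XOR 0 = 0
net4 = r XOR q = 1 XOR 0 = 1
net5 = NOT net1 = NOT 0 = 1
net9 = net4 XOR net5 = 1 XOR 1 = 0
net13 = net3 AND net2 = 0 AND 0 = 0

net1 = 0, net5 = 1, net9 = 0, net13 = 0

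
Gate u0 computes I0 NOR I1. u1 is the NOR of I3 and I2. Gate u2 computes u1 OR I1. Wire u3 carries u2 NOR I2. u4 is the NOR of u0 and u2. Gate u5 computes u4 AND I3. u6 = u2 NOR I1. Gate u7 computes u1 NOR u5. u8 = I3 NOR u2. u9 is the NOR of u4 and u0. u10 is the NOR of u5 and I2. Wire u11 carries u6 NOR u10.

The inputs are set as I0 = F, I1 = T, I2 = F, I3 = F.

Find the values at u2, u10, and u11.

u2 = T  u10 = T  u11 = F

u0 = I0 NOR I1 = F NOR T = F
u1 = I3 NOR I2 = F NOR F = T
u2 = u1 OR I1 = T OR T = T
u4 = u0 NOR u2 = F NOR T = F
u5 = u4 AND I3 = F AND F = F
u6 = u2 NOR I1 = T NOR T = F
u10 = u5 NOR I2 = F NOR F = T
u11 = u6 NOR u10 = F NOR T = F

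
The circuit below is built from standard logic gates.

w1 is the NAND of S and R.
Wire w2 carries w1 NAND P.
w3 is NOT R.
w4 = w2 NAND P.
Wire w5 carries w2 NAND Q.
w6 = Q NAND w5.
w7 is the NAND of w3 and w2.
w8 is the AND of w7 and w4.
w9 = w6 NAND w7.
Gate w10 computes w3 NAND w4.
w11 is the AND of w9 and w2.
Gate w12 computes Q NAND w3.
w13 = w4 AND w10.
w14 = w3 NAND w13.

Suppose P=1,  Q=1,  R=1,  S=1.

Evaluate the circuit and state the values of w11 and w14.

w1 = S NAND R = 1 NAND 1 = 0
w2 = w1 NAND P = 0 NAND 1 = 1
w3 = NOT R = NOT 1 = 0
w4 = w2 NAND P = 1 NAND 1 = 0
w5 = w2 NAND Q = 1 NAND 1 = 0
w6 = Q NAND w5 = 1 NAND 0 = 1
w7 = w3 NAND w2 = 0 NAND 1 = 1
w9 = w6 NAND w7 = 1 NAND 1 = 0
w10 = w3 NAND w4 = 0 NAND 0 = 1
w11 = w9 AND w2 = 0 AND 1 = 0
w13 = w4 AND w10 = 0 AND 1 = 0
w14 = w3 NAND w13 = 0 NAND 0 = 1

w11 = 0, w14 = 1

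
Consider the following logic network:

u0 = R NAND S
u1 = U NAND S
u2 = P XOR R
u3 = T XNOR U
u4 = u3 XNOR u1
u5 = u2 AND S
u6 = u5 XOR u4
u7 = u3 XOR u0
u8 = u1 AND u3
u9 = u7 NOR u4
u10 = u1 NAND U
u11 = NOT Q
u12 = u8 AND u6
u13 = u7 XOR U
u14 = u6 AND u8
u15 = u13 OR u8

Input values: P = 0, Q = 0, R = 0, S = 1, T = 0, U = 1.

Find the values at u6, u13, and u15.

u6 = 1, u13 = 0, u15 = 0

u0 = R NAND S = 0 NAND 1 = 1
u1 = U NAND S = 1 NAND 1 = 0
u2 = P XOR R = 0 XOR 0 = 0
u3 = T XNOR U = 0 XNOR 1 = 0
u4 = u3 XNOR u1 = 0 XNOR 0 = 1
u5 = u2 AND S = 0 AND 1 = 0
u6 = u5 XOR u4 = 0 XOR 1 = 1
u7 = u3 XOR u0 = 0 XOR 1 = 1
u8 = u1 AND u3 = 0 AND 0 = 0
u13 = u7 XOR U = 1 XOR 1 = 0
u15 = u13 OR u8 = 0 OR 0 = 0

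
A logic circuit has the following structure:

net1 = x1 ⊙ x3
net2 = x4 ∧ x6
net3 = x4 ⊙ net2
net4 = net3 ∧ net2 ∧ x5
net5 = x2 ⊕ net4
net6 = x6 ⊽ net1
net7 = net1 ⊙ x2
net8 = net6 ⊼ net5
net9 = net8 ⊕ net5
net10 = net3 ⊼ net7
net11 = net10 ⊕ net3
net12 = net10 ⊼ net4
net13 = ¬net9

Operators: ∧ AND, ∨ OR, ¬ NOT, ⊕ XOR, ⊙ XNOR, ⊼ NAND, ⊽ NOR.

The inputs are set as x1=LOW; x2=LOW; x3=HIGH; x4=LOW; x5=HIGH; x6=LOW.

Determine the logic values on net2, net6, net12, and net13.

net1 = x1 XNOR x3 = LOW XNOR HIGH = LOW
net2 = x4 AND x6 = LOW AND LOW = LOW
net3 = x4 XNOR net2 = LOW XNOR LOW = HIGH
net4 = net3 AND net2 AND x5 = HIGH AND LOW AND HIGH = LOW
net5 = x2 XOR net4 = LOW XOR LOW = LOW
net6 = x6 NOR net1 = LOW NOR LOW = HIGH
net7 = net1 XNOR x2 = LOW XNOR LOW = HIGH
net8 = net6 NAND net5 = HIGH NAND LOW = HIGH
net9 = net8 XOR net5 = HIGH XOR LOW = HIGH
net10 = net3 NAND net7 = HIGH NAND HIGH = LOW
net12 = net10 NAND net4 = LOW NAND LOW = HIGH
net13 = NOT net9 = NOT HIGH = LOW

net2 = LOW; net6 = HIGH; net12 = HIGH; net13 = LOW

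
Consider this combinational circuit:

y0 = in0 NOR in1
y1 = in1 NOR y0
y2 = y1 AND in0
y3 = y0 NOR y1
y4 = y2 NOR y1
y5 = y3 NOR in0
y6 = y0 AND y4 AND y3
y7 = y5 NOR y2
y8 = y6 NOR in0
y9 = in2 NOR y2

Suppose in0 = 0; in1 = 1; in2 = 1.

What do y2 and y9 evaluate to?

y2 = 0  y9 = 0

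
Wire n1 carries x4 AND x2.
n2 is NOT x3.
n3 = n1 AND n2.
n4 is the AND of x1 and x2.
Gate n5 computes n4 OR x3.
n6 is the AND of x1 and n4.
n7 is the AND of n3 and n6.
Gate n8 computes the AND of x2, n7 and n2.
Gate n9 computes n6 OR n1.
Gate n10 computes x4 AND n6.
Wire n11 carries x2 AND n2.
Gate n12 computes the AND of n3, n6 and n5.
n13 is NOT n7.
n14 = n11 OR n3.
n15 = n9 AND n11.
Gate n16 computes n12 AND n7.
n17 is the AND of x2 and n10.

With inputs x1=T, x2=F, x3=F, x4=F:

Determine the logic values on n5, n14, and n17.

n5 = F  n14 = F  n17 = F

n1 = x4 AND x2 = F AND F = F
n2 = NOT x3 = NOT F = T
n3 = n1 AND n2 = F AND T = F
n4 = x1 AND x2 = T AND F = F
n5 = n4 OR x3 = F OR F = F
n6 = x1 AND n4 = T AND F = F
n10 = x4 AND n6 = F AND F = F
n11 = x2 AND n2 = F AND T = F
n14 = n11 OR n3 = F OR F = F
n17 = x2 AND n10 = F AND F = F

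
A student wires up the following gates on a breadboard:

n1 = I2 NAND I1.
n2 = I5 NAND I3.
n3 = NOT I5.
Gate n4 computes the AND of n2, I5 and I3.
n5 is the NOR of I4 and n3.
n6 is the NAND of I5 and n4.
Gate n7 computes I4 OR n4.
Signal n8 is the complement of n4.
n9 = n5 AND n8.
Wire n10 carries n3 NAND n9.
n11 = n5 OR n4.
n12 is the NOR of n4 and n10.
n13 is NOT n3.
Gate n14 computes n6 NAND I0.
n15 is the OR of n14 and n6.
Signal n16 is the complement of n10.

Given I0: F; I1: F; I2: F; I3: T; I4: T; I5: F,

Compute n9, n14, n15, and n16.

n2 = I5 NAND I3 = F NAND T = T
n3 = NOT I5 = NOT F = T
n4 = n2 AND I5 AND I3 = T AND F AND T = F
n5 = I4 NOR n3 = T NOR T = F
n6 = I5 NAND n4 = F NAND F = T
n8 = NOT n4 = NOT F = T
n9 = n5 AND n8 = F AND T = F
n10 = n3 NAND n9 = T NAND F = T
n14 = n6 NAND I0 = T NAND F = T
n15 = n14 OR n6 = T OR T = T
n16 = NOT n10 = NOT T = F

n9 = F, n14 = T, n15 = T, n16 = F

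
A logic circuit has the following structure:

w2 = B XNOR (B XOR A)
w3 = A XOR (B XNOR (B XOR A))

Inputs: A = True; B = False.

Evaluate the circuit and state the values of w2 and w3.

w2 = False  w3 = True

w2 = False XNOR (False XOR True) = False
w3 = True XOR (False XNOR (False XOR True)) = True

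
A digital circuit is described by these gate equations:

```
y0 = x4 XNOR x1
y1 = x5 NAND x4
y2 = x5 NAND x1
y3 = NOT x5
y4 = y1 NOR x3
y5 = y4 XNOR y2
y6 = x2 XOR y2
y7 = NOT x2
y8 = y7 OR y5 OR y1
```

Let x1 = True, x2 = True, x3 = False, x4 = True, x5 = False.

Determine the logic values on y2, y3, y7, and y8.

y1 = x5 NAND x4 = False NAND True = True
y2 = x5 NAND x1 = False NAND True = True
y3 = NOT x5 = NOT False = True
y4 = y1 NOR x3 = True NOR False = False
y5 = y4 XNOR y2 = False XNOR True = False
y7 = NOT x2 = NOT True = False
y8 = y7 OR y5 OR y1 = False OR False OR True = True

y2 = True, y3 = True, y7 = False, y8 = True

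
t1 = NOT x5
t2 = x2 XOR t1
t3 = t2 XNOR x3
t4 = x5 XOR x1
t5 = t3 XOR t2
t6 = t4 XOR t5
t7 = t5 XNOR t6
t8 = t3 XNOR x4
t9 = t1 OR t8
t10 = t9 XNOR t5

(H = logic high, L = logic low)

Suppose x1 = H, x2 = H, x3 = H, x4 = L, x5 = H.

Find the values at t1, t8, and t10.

t1 = L, t8 = L, t10 = H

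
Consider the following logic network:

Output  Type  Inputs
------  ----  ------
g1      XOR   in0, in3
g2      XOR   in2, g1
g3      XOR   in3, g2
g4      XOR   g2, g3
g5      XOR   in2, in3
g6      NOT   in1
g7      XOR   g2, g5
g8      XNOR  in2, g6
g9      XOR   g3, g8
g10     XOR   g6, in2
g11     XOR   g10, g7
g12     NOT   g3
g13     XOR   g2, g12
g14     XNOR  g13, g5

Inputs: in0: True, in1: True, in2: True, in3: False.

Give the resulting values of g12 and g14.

g12 = True  g14 = True

g1 = in0 XOR in3 = True XOR False = True
g2 = in2 XOR g1 = True XOR True = False
g3 = in3 XOR g2 = False XOR False = False
g5 = in2 XOR in3 = True XOR False = True
g12 = NOT g3 = NOT False = True
g13 = g2 XOR g12 = False XOR True = True
g14 = g13 XNOR g5 = True XNOR True = True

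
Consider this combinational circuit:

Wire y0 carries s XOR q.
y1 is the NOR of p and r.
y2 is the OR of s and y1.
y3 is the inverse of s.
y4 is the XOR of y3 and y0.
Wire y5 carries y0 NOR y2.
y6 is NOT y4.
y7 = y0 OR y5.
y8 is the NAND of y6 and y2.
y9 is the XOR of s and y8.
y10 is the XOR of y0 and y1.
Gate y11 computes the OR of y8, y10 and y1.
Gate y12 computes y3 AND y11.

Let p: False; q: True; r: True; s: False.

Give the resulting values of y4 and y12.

y4 = False; y12 = True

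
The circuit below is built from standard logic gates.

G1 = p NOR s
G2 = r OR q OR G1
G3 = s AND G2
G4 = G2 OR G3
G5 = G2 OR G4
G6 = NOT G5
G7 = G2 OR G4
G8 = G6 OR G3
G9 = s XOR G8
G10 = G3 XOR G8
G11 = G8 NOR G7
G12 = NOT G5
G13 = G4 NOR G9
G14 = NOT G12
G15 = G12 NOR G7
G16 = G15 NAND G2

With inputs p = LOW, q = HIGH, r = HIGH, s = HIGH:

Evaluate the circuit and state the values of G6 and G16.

G1 = p NOR s = LOW NOR HIGH = LOW
G2 = r OR q OR G1 = HIGH OR HIGH OR LOW = HIGH
G3 = s AND G2 = HIGH AND HIGH = HIGH
G4 = G2 OR G3 = HIGH OR HIGH = HIGH
G5 = G2 OR G4 = HIGH OR HIGH = HIGH
G6 = NOT G5 = NOT HIGH = LOW
G7 = G2 OR G4 = HIGH OR HIGH = HIGH
G12 = NOT G5 = NOT HIGH = LOW
G15 = G12 NOR G7 = LOW NOR HIGH = LOW
G16 = G15 NAND G2 = LOW NAND HIGH = HIGH

G6 = LOW  G16 = HIGH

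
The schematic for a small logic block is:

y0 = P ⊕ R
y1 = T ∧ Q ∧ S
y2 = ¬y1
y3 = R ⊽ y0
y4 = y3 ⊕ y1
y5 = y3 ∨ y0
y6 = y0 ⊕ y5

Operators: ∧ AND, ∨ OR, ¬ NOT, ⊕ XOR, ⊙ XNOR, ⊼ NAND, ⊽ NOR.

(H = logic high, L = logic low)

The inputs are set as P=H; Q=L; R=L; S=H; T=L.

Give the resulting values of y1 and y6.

y0 = P XOR R = H XOR L = H
y1 = T AND Q AND S = L AND L AND H = L
y3 = R NOR y0 = L NOR H = L
y5 = y3 OR y0 = L OR H = H
y6 = y0 XOR y5 = H XOR H = L

y1 = L, y6 = L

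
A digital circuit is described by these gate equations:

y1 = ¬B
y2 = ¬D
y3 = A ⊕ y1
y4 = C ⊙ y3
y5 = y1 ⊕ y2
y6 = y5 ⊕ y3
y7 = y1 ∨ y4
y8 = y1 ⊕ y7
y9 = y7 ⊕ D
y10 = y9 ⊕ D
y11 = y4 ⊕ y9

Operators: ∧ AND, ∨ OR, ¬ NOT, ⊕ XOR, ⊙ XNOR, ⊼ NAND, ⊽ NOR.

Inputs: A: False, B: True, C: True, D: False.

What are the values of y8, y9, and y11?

y8 = False  y9 = False  y11 = False

y1 = NOT B = NOT True = False
y3 = A XOR y1 = False XOR False = False
y4 = C XNOR y3 = True XNOR False = False
y7 = y1 OR y4 = False OR False = False
y8 = y1 XOR y7 = False XOR False = False
y9 = y7 XOR D = False XOR False = False
y11 = y4 XOR y9 = False XOR False = False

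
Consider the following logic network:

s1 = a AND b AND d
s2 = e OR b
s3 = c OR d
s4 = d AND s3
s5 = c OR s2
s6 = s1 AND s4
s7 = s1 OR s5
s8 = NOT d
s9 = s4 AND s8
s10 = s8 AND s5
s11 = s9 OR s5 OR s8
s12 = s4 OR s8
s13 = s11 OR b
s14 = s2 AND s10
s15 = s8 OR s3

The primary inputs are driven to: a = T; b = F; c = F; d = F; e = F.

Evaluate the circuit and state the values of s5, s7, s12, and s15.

s1 = a AND b AND d = T AND F AND F = F
s2 = e OR b = F OR F = F
s3 = c OR d = F OR F = F
s4 = d AND s3 = F AND F = F
s5 = c OR s2 = F OR F = F
s7 = s1 OR s5 = F OR F = F
s8 = NOT d = NOT F = T
s12 = s4 OR s8 = F OR T = T
s15 = s8 OR s3 = T OR F = T

s5 = F  s7 = F  s12 = T  s15 = T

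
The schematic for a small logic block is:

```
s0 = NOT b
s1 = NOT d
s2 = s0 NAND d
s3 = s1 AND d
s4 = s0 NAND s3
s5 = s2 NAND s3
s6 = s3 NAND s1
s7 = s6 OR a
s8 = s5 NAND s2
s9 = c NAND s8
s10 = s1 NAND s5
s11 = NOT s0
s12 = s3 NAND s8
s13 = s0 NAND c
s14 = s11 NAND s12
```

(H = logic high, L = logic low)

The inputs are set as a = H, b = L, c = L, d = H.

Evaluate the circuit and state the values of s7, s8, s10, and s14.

s0 = NOT b = NOT L = H
s1 = NOT d = NOT H = L
s2 = s0 NAND d = H NAND H = L
s3 = s1 AND d = L AND H = L
s5 = s2 NAND s3 = L NAND L = H
s6 = s3 NAND s1 = L NAND L = H
s7 = s6 OR a = H OR H = H
s8 = s5 NAND s2 = H NAND L = H
s10 = s1 NAND s5 = L NAND H = H
s11 = NOT s0 = NOT H = L
s12 = s3 NAND s8 = L NAND H = H
s14 = s11 NAND s12 = L NAND H = H

s7 = H, s8 = H, s10 = H, s14 = H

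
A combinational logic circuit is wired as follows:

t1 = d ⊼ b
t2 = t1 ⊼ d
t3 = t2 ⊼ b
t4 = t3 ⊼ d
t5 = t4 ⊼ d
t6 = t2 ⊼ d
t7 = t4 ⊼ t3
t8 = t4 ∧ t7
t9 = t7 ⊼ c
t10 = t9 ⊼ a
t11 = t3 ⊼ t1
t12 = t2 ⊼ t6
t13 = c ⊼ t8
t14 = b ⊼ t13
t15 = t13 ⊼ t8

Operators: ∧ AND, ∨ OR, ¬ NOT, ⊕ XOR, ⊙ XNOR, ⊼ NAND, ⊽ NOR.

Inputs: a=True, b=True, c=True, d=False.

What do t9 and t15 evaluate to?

t9 = False; t15 = True

t1 = d NAND b = False NAND True = True
t2 = t1 NAND d = True NAND False = True
t3 = t2 NAND b = True NAND True = False
t4 = t3 NAND d = False NAND False = True
t7 = t4 NAND t3 = True NAND False = True
t8 = t4 AND t7 = True AND True = True
t9 = t7 NAND c = True NAND True = False
t13 = c NAND t8 = True NAND True = False
t15 = t13 NAND t8 = False NAND True = True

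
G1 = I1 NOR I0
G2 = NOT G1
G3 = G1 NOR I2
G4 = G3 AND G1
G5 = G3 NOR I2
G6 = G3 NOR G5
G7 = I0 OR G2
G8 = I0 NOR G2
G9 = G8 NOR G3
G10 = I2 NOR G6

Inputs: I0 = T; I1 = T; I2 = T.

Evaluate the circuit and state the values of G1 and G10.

G1 = F, G10 = F

G1 = I1 NOR I0 = T NOR T = F
G3 = G1 NOR I2 = F NOR T = F
G5 = G3 NOR I2 = F NOR T = F
G6 = G3 NOR G5 = F NOR F = T
G10 = I2 NOR G6 = T NOR T = F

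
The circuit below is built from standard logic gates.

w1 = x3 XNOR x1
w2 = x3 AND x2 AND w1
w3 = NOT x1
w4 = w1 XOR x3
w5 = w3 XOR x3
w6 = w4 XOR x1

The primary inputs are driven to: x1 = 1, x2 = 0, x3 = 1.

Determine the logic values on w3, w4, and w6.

w3 = 0; w4 = 0; w6 = 1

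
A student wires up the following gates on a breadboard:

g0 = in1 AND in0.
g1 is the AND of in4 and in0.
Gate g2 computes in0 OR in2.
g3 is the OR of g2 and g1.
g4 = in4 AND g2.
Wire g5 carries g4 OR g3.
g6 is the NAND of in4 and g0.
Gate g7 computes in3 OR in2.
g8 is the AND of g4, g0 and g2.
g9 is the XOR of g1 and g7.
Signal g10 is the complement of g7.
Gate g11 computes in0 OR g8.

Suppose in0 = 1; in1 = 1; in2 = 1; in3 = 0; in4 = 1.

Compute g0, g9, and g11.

g0 = 1  g9 = 0  g11 = 1

g0 = in1 AND in0 = 1 AND 1 = 1
g1 = in4 AND in0 = 1 AND 1 = 1
g2 = in0 OR in2 = 1 OR 1 = 1
g4 = in4 AND g2 = 1 AND 1 = 1
g7 = in3 OR in2 = 0 OR 1 = 1
g8 = g4 AND g0 AND g2 = 1 AND 1 AND 1 = 1
g9 = g1 XOR g7 = 1 XOR 1 = 0
g11 = in0 OR g8 = 1 OR 1 = 1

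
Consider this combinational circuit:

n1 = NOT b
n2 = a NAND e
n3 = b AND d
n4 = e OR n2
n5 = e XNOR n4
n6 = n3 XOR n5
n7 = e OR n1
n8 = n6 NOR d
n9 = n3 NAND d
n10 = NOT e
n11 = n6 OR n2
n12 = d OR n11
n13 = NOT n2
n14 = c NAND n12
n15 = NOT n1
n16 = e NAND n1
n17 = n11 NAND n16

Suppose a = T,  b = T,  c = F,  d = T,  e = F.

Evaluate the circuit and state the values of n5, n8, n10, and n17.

n5 = F; n8 = F; n10 = T; n17 = F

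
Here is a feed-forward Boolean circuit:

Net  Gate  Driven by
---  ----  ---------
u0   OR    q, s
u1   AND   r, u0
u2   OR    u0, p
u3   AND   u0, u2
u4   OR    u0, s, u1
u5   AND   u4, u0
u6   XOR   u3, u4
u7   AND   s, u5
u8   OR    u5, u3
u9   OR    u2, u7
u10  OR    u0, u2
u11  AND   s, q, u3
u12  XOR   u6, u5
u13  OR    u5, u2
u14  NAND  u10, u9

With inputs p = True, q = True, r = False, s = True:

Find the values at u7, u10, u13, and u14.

u7 = True, u10 = True, u13 = True, u14 = False

u0 = q OR s = True OR True = True
u1 = r AND u0 = False AND True = False
u2 = u0 OR p = True OR True = True
u4 = u0 OR s OR u1 = True OR True OR False = True
u5 = u4 AND u0 = True AND True = True
u7 = s AND u5 = True AND True = True
u9 = u2 OR u7 = True OR True = True
u10 = u0 OR u2 = True OR True = True
u13 = u5 OR u2 = True OR True = True
u14 = u10 NAND u9 = True NAND True = False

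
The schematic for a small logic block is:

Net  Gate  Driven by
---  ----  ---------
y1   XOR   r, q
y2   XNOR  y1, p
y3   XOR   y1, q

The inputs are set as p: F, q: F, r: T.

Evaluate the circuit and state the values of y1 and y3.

y1 = T  y3 = T

y1 = r XOR q = T XOR F = T
y3 = y1 XOR q = T XOR F = T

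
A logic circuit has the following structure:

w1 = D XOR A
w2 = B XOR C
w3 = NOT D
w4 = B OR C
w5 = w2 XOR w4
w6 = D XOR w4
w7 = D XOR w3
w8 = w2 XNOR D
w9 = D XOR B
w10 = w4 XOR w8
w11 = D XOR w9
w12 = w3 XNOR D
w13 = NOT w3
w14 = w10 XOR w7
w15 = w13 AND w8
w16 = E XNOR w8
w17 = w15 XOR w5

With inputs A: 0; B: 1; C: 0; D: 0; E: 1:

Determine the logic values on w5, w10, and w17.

w5 = 0  w10 = 1  w17 = 0

w2 = B XOR C = 1 XOR 0 = 1
w3 = NOT D = NOT 0 = 1
w4 = B OR C = 1 OR 0 = 1
w5 = w2 XOR w4 = 1 XOR 1 = 0
w8 = w2 XNOR D = 1 XNOR 0 = 0
w10 = w4 XOR w8 = 1 XOR 0 = 1
w13 = NOT w3 = NOT 1 = 0
w15 = w13 AND w8 = 0 AND 0 = 0
w17 = w15 XOR w5 = 0 XOR 0 = 0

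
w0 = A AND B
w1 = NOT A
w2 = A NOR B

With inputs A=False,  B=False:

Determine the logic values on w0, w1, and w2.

w0 = False, w1 = True, w2 = True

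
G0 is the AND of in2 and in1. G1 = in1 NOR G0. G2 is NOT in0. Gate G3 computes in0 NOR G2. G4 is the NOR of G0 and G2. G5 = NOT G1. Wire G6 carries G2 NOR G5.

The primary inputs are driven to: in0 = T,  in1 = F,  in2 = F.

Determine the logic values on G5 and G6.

G5 = F; G6 = T

G0 = in2 AND in1 = F AND F = F
G1 = in1 NOR G0 = F NOR F = T
G2 = NOT in0 = NOT T = F
G5 = NOT G1 = NOT T = F
G6 = G2 NOR G5 = F NOR F = T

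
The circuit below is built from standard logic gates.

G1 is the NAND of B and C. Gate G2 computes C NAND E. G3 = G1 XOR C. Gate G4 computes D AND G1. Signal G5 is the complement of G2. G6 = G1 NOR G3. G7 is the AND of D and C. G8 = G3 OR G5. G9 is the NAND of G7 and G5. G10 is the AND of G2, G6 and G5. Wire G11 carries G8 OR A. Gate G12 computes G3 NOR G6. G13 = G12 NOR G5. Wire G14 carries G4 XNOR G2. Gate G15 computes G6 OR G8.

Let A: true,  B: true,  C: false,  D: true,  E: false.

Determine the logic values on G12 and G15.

G12 = false, G15 = true

G1 = B NAND C = true NAND false = true
G2 = C NAND E = false NAND false = true
G3 = G1 XOR C = true XOR false = true
G5 = NOT G2 = NOT true = false
G6 = G1 NOR G3 = true NOR true = false
G8 = G3 OR G5 = true OR false = true
G12 = G3 NOR G6 = true NOR false = false
G15 = G6 OR G8 = false OR true = true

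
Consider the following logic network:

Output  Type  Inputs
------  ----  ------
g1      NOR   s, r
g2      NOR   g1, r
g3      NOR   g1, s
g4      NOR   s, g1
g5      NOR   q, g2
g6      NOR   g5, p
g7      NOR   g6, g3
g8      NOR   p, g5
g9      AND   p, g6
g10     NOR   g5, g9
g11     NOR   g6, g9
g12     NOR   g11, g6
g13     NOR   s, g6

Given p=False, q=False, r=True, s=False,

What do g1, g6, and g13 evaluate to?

g1 = False, g6 = False, g13 = True

g1 = s NOR r = False NOR True = False
g2 = g1 NOR r = False NOR True = False
g5 = q NOR g2 = False NOR False = True
g6 = g5 NOR p = True NOR False = False
g13 = s NOR g6 = False NOR False = True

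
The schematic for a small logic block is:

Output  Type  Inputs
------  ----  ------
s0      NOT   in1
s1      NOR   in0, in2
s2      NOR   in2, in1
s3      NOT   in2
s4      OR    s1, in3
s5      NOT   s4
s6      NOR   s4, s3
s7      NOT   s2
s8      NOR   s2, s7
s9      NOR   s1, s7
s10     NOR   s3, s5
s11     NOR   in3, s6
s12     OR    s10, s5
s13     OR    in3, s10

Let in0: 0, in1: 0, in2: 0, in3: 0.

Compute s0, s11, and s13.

s0 = 1, s11 = 1, s13 = 0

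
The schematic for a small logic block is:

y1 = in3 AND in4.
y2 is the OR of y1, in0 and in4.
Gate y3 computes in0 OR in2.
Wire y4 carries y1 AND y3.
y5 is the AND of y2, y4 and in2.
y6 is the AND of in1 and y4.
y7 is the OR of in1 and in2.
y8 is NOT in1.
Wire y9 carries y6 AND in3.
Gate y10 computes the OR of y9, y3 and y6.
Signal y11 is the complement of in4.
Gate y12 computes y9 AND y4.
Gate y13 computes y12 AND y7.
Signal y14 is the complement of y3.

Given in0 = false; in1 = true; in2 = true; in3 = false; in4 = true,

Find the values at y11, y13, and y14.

y1 = in3 AND in4 = false AND true = false
y3 = in0 OR in2 = false OR true = true
y4 = y1 AND y3 = false AND true = false
y6 = in1 AND y4 = true AND false = false
y7 = in1 OR in2 = true OR true = true
y9 = y6 AND in3 = false AND false = false
y11 = NOT in4 = NOT true = false
y12 = y9 AND y4 = false AND false = false
y13 = y12 AND y7 = false AND true = false
y14 = NOT y3 = NOT true = false

y11 = false, y13 = false, y14 = false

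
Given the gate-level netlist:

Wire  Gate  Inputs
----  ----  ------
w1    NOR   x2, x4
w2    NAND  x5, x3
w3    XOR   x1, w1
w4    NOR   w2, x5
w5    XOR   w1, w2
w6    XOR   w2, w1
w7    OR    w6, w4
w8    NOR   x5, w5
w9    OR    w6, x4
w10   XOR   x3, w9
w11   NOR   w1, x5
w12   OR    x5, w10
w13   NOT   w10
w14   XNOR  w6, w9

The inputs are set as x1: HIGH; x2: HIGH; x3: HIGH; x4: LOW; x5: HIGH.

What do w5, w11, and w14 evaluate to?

w1 = x2 NOR x4 = HIGH NOR LOW = LOW
w2 = x5 NAND x3 = HIGH NAND HIGH = LOW
w5 = w1 XOR w2 = LOW XOR LOW = LOW
w6 = w2 XOR w1 = LOW XOR LOW = LOW
w9 = w6 OR x4 = LOW OR LOW = LOW
w11 = w1 NOR x5 = LOW NOR HIGH = LOW
w14 = w6 XNOR w9 = LOW XNOR LOW = HIGH

w5 = LOW, w11 = LOW, w14 = HIGH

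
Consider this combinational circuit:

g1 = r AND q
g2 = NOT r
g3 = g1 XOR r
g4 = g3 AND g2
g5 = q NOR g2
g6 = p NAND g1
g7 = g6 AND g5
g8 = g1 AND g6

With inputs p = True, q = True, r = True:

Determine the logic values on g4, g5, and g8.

g4 = False, g5 = False, g8 = False

g1 = r AND q = True AND True = True
g2 = NOT r = NOT True = False
g3 = g1 XOR r = True XOR True = False
g4 = g3 AND g2 = False AND False = False
g5 = q NOR g2 = True NOR False = False
g6 = p NAND g1 = True NAND True = False
g8 = g1 AND g6 = True AND False = False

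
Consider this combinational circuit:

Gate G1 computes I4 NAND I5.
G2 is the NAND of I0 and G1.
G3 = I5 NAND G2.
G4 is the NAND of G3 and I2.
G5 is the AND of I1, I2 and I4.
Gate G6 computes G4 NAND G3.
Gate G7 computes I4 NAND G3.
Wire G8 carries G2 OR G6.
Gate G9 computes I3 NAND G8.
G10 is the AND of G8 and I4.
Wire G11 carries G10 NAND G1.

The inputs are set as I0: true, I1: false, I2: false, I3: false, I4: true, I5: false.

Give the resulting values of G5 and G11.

G5 = false, G11 = true

G1 = I4 NAND I5 = true NAND false = true
G2 = I0 NAND G1 = true NAND true = false
G3 = I5 NAND G2 = false NAND false = true
G4 = G3 NAND I2 = true NAND false = true
G5 = I1 AND I2 AND I4 = false AND false AND true = false
G6 = G4 NAND G3 = true NAND true = false
G8 = G2 OR G6 = false OR false = false
G10 = G8 AND I4 = false AND true = false
G11 = G10 NAND G1 = false NAND true = true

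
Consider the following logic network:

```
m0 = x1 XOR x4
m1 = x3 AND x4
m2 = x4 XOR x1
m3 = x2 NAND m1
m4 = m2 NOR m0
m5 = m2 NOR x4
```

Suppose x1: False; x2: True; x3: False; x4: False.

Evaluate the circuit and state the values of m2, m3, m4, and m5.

m2 = False  m3 = True  m4 = True  m5 = True

m0 = x1 XOR x4 = False XOR False = False
m1 = x3 AND x4 = False AND False = False
m2 = x4 XOR x1 = False XOR False = False
m3 = x2 NAND m1 = True NAND False = True
m4 = m2 NOR m0 = False NOR False = True
m5 = m2 NOR x4 = False NOR False = True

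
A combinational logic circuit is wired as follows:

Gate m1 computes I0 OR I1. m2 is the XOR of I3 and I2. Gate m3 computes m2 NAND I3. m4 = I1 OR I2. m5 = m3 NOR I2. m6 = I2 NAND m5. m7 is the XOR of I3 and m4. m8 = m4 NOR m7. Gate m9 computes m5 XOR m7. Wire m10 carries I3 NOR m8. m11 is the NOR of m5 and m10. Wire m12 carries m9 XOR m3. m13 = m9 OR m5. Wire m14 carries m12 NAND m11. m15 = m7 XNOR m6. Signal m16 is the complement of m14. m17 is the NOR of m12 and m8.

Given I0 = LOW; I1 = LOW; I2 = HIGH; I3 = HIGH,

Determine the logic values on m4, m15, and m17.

m4 = HIGH, m15 = LOW, m17 = LOW

m2 = I3 XOR I2 = HIGH XOR HIGH = LOW
m3 = m2 NAND I3 = LOW NAND HIGH = HIGH
m4 = I1 OR I2 = LOW OR HIGH = HIGH
m5 = m3 NOR I2 = HIGH NOR HIGH = LOW
m6 = I2 NAND m5 = HIGH NAND LOW = HIGH
m7 = I3 XOR m4 = HIGH XOR HIGH = LOW
m8 = m4 NOR m7 = HIGH NOR LOW = LOW
m9 = m5 XOR m7 = LOW XOR LOW = LOW
m12 = m9 XOR m3 = LOW XOR HIGH = HIGH
m15 = m7 XNOR m6 = LOW XNOR HIGH = LOW
m17 = m12 NOR m8 = HIGH NOR LOW = LOW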